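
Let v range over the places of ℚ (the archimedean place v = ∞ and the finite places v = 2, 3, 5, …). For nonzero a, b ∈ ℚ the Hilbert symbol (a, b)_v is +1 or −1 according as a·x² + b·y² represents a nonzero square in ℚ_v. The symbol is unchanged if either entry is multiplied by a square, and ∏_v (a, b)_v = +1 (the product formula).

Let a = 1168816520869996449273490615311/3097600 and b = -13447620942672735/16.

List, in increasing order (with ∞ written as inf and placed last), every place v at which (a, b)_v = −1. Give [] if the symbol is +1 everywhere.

[13, 19, 29, 31]

Mod squares: a ≡ 31, b ≡ -1468415. Check v ∈ {∞, 2, 3, 5, 7, 11, 13, 19, 29, 31, 41, 47}.
v=5: a=5^-2·(≡4), b=5^1·(≡3) mod 5; (4|5)=+1, (3|5)=-1; (−1)^{-2·1·2}·(+1)^1·(-1)^-2 = +1.
v=41: a=41^2·(≡9), b=41^1·(≡3) mod 41; (9|41)=+1, (3|41)=-1; (−1)^{2·1·20}·(+1)^1·(-1)^2 = +1.
v=7: a=7^10·(≡6), b=7^6·(≡5) mod 7; (6|7)=-1, (5|7)=-1; (−1)^{10·6·3}·(-1)^6·(-1)^10 = +1.
v=29: a=29^2·(≡15), b=29^1·(≡23) mod 29; (15|29)=-1, (23|29)=+1; (−1)^{2·1·14}·(-1)^1·(+1)^2 = -1.
v=∞: 31 > 0 and -1468415 < 0  ⇒  (a,b)_∞ = +1.
v=3: a=3^6·(≡1), b=3^4·(≡1) mod 3; (1|3)=+1, (1|3)=+1; (−1)^{6·4·1}·(+1)^4·(+1)^6 = +1.
v=31: a=31^3·(≡4), b=31^2·(≡21) mod 31; (4|31)=+1, (21|31)=-1; (−1)^{3·2·15}·(+1)^2·(-1)^3 = -1.
v=13: a=13^2·(≡2), b=13^1·(≡2) mod 13; (2|13)=-1, (2|13)=-1; (−1)^{2·1·6}·(-1)^1·(-1)^2 = -1.
v=11: a=11^-2·(≡4), b=11^0·(≡10) mod 11; (4|11)=+1, (10|11)=-1; (−1)^{-2·0·5}·(+1)^0·(-1)^-2 = +1.
v=2: v_2(a)=-10, v_2(b)=-4; units ≡ 7, 1 (mod 8); ε·ε+αω+βω = 1·0+-10·0+-4·0 ≡ 0  ⇒  (a,b)_2 = +1.
v=19: a=19^2·(≡13), b=19^1·(≡11) mod 19; (13|19)=-1, (11|19)=+1; (−1)^{2·1·9}·(-1)^1·(+1)^2 = -1.
v=47: a=47^2·(≡23), b=47^0·(≡27) mod 47; (23|47)=-1, (27|47)=+1; (−1)^{2·0·23}·(-1)^0·(+1)^2 = +1.
(31, -1468415 / ℚ) ramifies at {13, 19, 29, 31}: a division algebra.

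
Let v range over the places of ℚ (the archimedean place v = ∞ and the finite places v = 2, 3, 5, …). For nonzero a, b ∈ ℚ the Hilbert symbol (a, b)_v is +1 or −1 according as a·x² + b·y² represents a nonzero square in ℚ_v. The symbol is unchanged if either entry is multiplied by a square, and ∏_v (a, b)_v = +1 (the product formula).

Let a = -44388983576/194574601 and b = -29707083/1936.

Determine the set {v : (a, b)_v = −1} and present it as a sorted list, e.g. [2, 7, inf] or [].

Mod squares: a ≡ -134726, b ≡ -67363. Check v ∈ {∞, 2, 3, 7, 11, 13, 29, 31, 37, 41, 53}.
v=13: a=13^-2·(≡5), b=13^0·(≡3) mod 13; (5|13)=-1, (3|13)=+1; (−1)^{-2·0·6}·(-1)^0·(+1)^-2 = +1.
v=11: a=11^0·(≡8), b=11^-2·(≡9) mod 11; (8|11)=-1, (9|11)=+1; (−1)^{0·-2·5}·(-1)^-2·(+1)^0 = +1.
v=29: a=29^-2·(≡2), b=29^0·(≡9) mod 29; (2|29)=-1, (9|29)=+1; (−1)^{-2·0·14}·(-1)^0·(+1)^-2 = +1.
v=53: a=53^1·(≡26), b=53^1·(≡29) mod 53; (26|53)=-1, (29|53)=+1; (−1)^{1·1·26}·(-1)^1·(+1)^1 = -1.
v=31: a=31^1·(≡14), b=31^1·(≡14) mod 31; (14|31)=+1, (14|31)=+1; (−1)^{1·1·15}·(+1)^1·(+1)^1 = -1.
v=3: a=3^0·(≡1), b=3^2·(≡2) mod 3; (1|3)=+1, (2|3)=-1; (−1)^{0·2·1}·(+1)^2·(-1)^0 = +1.
v=∞: -134726 < 0 and -67363 < 0  ⇒  (a,b)_∞ = -1.
v=41: a=41^3·(≡28), b=41^1·(≡17) mod 41; (28|41)=-1, (17|41)=-1; (−1)^{3·1·20}·(-1)^1·(-1)^3 = +1.
v=37: a=37^-2·(≡16), b=37^0·(≡15) mod 37; (16|37)=+1, (15|37)=-1; (−1)^{-2·0·18}·(+1)^0·(-1)^-2 = +1.
v=7: a=7^2·(≡3), b=7^2·(≡6) mod 7; (3|7)=-1, (6|7)=-1; (−1)^{2·2·3}·(-1)^2·(-1)^2 = +1.
v=2: v_2(a)=3, v_2(b)=-4; units ≡ 5, 5 (mod 8); ε·ε+αω+βω = 0·0+3·1+-4·1 ≡ 1  ⇒  (a,b)_2 = -1.
|Ram(-134726, -67363)| = 4, even; anisotropic at {2, 31, 53, ∞}.

[2, 31, 53, inf]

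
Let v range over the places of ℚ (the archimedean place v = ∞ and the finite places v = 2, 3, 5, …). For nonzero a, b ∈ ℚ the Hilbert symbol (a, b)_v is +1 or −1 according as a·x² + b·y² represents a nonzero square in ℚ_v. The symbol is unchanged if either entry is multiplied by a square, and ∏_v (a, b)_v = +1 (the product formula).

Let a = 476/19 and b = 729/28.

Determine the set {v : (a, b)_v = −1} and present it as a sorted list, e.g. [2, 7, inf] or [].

[7, 17]

Mod squares: a ≡ 2261, b ≡ 7. Check v ∈ {∞, 2, 3, 7, 17, 19}.
v=2: v_2(a)=2, v_2(b)=-2; units ≡ 5, 7 (mod 8); ε·ε+αω+βω = 0·1+2·0+-2·1 ≡ 0  ⇒  (a,b)_2 = +1.
v=7: a=7^1·(≡1), b=7^-1·(≡2) mod 7; (1|7)=+1, (2|7)=+1; (−1)^{1·-1·3}·(+1)^-1·(+1)^1 = -1.
v=19: a=19^-1·(≡1), b=19^0·(≡5) mod 19; (1|19)=+1, (5|19)=+1; (−1)^{-1·0·9}·(+1)^0·(+1)^-1 = +1.
v=∞: 2261 > 0 and 7 > 0  ⇒  (a,b)_∞ = +1.
v=17: a=17^1·(≡14), b=17^0·(≡6) mod 17; (14|17)=-1, (6|17)=-1; (−1)^{1·0·8}·(-1)^0·(-1)^1 = -1.
v=3: a=3^0·(≡2), b=3^6·(≡1) mod 3; (2|3)=-1, (1|3)=+1; (−1)^{0·6·1}·(-1)^6·(+1)^0 = +1.
|Ram(2261, 7)| = 2, even; anisotropic at {7, 17}.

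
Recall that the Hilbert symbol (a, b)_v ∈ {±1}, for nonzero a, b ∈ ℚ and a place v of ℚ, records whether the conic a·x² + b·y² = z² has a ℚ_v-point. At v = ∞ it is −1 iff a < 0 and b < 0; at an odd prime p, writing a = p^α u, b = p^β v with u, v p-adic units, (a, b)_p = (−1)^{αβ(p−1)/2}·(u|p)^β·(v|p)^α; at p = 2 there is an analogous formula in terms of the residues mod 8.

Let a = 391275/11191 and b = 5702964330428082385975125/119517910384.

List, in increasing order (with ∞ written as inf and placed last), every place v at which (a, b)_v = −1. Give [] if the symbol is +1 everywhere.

(a, b) ≡ (53909, 24528595) mod (ℚ^×)²; places V = {2, 3, 5, 7, 13, 19, 29, 31, 37, 43, 47, ∞}.
(a,b)_37: α=1, u≡17; β=3, v≡23 (mod 37); (17|37)=-1, (23|37)=-1; sign (−1)^0·-1^3·-1^1 = +1.
(a,b)_29: α=0, u≡17; β=2, v≡26 (mod 29); (17|29)=-1, (26|29)=-1; sign (−1)^0·-1^2·-1^0 = +1.
(a,b)_5: α=2, u≡1; β=3, v≡4 (mod 5); (1|5)=+1, (4|5)=+1; sign (−1)^0·+1^3·+1^2 = +1.
(a,b)_∞: sgn(53909)=+, sgn(24528595)=+, so +1.
(a,b)_2: α=0, β=-4; u≡5, v≡3 (mod 8); ε(u)ε(v)=0·1, αω(v)=0·1, βω(u)=-4·1; sum ≡ 0  ⇒  +1.
(a,b)_43: α=0, u≡29; β=-2, v≡12 (mod 43); (29|43)=-1, (12|43)=-1; sign (−1)^0·-1^-2·-1^0 = +1.
(a,b)_13: α=0, u≡6; β=5, v≡6 (mod 13); (6|13)=-1, (6|13)=-1; sign (−1)^0·-1^5·-1^0 = -1.
(a,b)_7: α=0, u≡2; β=3, v≡2 (mod 7); (2|7)=+1, (2|7)=+1; sign (−1)^0·+1^3·+1^0 = +1.
(a,b)_47: α=1, u≡20; β=3, v≡13 (mod 47); (20|47)=-1, (13|47)=-1; sign (−1)^1·-1^3·-1^1 = -1.
(a,b)_3: α=2, u≡2; β=4, v≡1 (mod 3); (2|3)=-1, (1|3)=+1; sign (−1)^0·-1^4·+1^2 = +1.
(a,b)_31: α=-1, u≡26; β=-1, v≡10 (mod 31); (26|31)=-1, (10|31)=+1; sign (−1)^1·-1^-1·+1^-1 = +1.
(a,b)_19: α=-2, u≡7; β=-4, v≡12 (mod 19); (7|19)=+1, (12|19)=-1; sign (−1)^0·+1^-4·-1^-2 = +1.
|Ram(53909, 24528595)| = 2, even; anisotropic at {13, 47}.

[13, 47]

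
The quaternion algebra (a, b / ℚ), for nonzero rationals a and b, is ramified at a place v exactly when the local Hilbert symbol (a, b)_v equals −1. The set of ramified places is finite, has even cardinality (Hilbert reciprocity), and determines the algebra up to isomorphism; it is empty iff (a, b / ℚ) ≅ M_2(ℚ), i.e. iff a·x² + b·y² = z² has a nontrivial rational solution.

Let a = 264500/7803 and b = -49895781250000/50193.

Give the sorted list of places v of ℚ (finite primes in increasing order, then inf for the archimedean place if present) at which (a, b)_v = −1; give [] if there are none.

[2, 19]

Mod squares: a ≡ 15, b ≡ -4389. Check v ∈ {∞, 2, 3, 5, 7, 11, 13, 17, 19, 23}.
v=13: a=13^0·(≡5), b=13^-2·(≡5) mod 13; (5|13)=-1, (5|13)=-1; (−1)^{0·-2·6}·(-1)^-2·(-1)^0 = +1.
v=2: v_2(a)=2, v_2(b)=4; units ≡ 7, 3 (mod 8); ε·ε+αω+βω = 1·1+2·1+4·0 ≡ 1  ⇒  (a,b)_2 = -1.
v=17: a=17^-2·(≡15), b=17^0·(≡5) mod 17; (15|17)=+1, (5|17)=-1; (−1)^{-2·0·8}·(+1)^0·(-1)^-2 = +1.
v=23: a=23^2·(≡22), b=23^0·(≡9) mod 23; (22|23)=-1, (9|23)=+1; (−1)^{2·0·11}·(-1)^0·(+1)^2 = +1.
v=7: a=7^0·(≡1), b=7^5·(≡5) mod 7; (1|7)=+1, (5|7)=-1; (−1)^{0·5·3}·(+1)^5·(-1)^0 = +1.
v=∞: 15 > 0 and -4389 < 0  ⇒  (a,b)_∞ = +1.
v=11: a=11^0·(≡4), b=11^-1·(≡2) mod 11; (4|11)=+1, (2|11)=-1; (−1)^{0·-1·5}·(+1)^-1·(-1)^0 = +1.
v=19: a=19^0·(≡3), b=19^1·(≡5) mod 19; (3|19)=-1, (5|19)=+1; (−1)^{0·1·9}·(-1)^1·(+1)^0 = -1.
v=5: a=5^3·(≡2), b=5^10·(≡4) mod 5; (2|5)=-1, (4|5)=+1; (−1)^{3·10·2}·(-1)^10·(+1)^3 = +1.
v=3: a=3^-3·(≡2), b=3^-3·(≡1) mod 3; (2|3)=-1, (1|3)=+1; (−1)^{-3·-3·1}·(-1)^-3·(+1)^-3 = +1.
(15, -4389 / ℚ) ramifies at {2, 19}: a division algebra.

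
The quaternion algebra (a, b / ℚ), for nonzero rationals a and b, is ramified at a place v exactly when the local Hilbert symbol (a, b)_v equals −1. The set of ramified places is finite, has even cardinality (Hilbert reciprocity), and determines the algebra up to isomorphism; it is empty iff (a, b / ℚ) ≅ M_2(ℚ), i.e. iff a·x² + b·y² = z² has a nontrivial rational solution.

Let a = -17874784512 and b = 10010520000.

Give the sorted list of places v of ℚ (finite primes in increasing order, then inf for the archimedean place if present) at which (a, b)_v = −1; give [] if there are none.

(a, b) ≡ (-897, 27807) mod (ℚ^×)²; places V = {2, 3, 5, 13, 23, 31, ∞}.
(a,b)_31: α=2, u≡25; β=1, v≡6 (mod 31); (25|31)=+1, (6|31)=-1; sign (−1)^0·+1^1·-1^2 = +1.
(a,b)_∞: sgn(-897)=−, sgn(27807)=+, so +1.
(a,b)_3: α=5, u≡1; β=3, v≡2 (mod 3); (1|3)=+1, (2|3)=-1; sign (−1)^1·+1^3·-1^5 = +1.
(a,b)_5: α=0, u≡3; β=4, v≡2 (mod 5); (3|5)=-1, (2|5)=-1; sign (−1)^0·-1^4·-1^0 = +1.
(a,b)_23: α=1, u≡5; β=1, v≡6 (mod 23); (5|23)=-1, (6|23)=+1; sign (−1)^1·-1^1·+1^1 = +1.
(a,b)_13: α=1, u≡4; β=1, v≡2 (mod 13); (4|13)=+1, (2|13)=-1; sign (−1)^0·+1^1·-1^1 = -1.
(a,b)_2: α=8, β=6; u≡7, v≡7 (mod 8); ε(u)ε(v)=1·1, αω(v)=8·0, βω(u)=6·0; sum ≡ 1  ⇒  -1.
(-897, 27807 / ℚ) ramifies at {2, 13}: a division algebra.

[2, 13]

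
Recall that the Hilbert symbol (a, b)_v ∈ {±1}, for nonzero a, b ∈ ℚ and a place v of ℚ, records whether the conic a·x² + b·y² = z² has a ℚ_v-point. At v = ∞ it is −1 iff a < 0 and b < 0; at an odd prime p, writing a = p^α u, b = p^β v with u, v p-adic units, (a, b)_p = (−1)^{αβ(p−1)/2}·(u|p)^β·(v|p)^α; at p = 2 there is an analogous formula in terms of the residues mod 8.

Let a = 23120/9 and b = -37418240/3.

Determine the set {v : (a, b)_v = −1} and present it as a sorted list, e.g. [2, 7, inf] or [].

Mod squares: a ≡ 5, b ≡ -438495. Check v ∈ {∞, 2, 3, 5, 17, 23, 31, 41}.
v=31: a=31^0·(≡20), b=31^1·(≡23) mod 31; (20|31)=+1, (23|31)=-1; (−1)^{0·1·15}·(+1)^1·(-1)^0 = +1.
v=∞: 5 > 0 and -438495 < 0  ⇒  (a,b)_∞ = +1.
v=2: v_2(a)=4, v_2(b)=8; units ≡ 5, 1 (mod 8); ε·ε+αω+βω = 0·0+4·0+8·1 ≡ 0  ⇒  (a,b)_2 = +1.
v=5: a=5^1·(≡1), b=5^1·(≡4) mod 5; (1|5)=+1, (4|5)=+1; (−1)^{1·1·2}·(+1)^1·(+1)^1 = +1.
v=41: a=41^0·(≡36), b=41^1·(≡34) mod 41; (36|41)=+1, (34|41)=-1; (−1)^{0·1·20}·(+1)^1·(-1)^0 = +1.
v=23: a=23^0·(≡21), b=23^1·(≡16) mod 23; (21|23)=-1, (16|23)=+1; (−1)^{0·1·11}·(-1)^1·(+1)^0 = -1.
v=17: a=17^2·(≡7), b=17^0·(≡6) mod 17; (7|17)=-1, (6|17)=-1; (−1)^{2·0·8}·(-1)^0·(-1)^2 = +1.
v=3: a=3^-2·(≡2), b=3^-1·(≡1) mod 3; (2|3)=-1, (1|3)=+1; (−1)^{-2·-1·1}·(-1)^-1·(+1)^-2 = -1.
Ram(5, -438495) = {3, 23}; no ℚ_3-point on the conic.

[3, 23]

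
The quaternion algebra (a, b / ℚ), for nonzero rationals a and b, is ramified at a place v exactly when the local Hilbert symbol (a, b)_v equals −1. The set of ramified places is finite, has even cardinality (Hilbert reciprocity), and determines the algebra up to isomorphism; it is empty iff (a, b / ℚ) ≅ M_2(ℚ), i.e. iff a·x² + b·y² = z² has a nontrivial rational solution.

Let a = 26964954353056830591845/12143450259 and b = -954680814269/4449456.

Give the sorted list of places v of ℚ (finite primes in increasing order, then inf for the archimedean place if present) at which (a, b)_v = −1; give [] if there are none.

[11, 41]

Mod squares: a ≡ 95, b ≡ -1272271. Check v ∈ {∞, 2, 3, 5, 7, 11, 13, 17, 19, 31, 41, 53}.
v=∞: 95 > 0 and -1272271 < 0  ⇒  (a,b)_∞ = +1.
v=11: a=11^0·(≡2), b=11^-1·(≡4) mod 11; (2|11)=-1, (4|11)=+1; (−1)^{0·-1·5}·(-1)^-1·(+1)^0 = -1.
v=53: a=53^-4·(≡29), b=53^-2·(≡11) mod 53; (29|53)=+1, (11|53)=+1; (−1)^{-4·-2·26}·(+1)^-2·(+1)^-4 = +1.
v=17: a=17^4·(≡14), b=17^2·(≡2) mod 17; (14|17)=-1, (2|17)=+1; (−1)^{4·2·8}·(-1)^2·(+1)^4 = +1.
v=13: a=13^8·(≡4), b=13^5·(≡1) mod 13; (4|13)=+1, (1|13)=+1; (−1)^{8·5·6}·(+1)^5·(+1)^8 = +1.
v=19: a=19^-1·(≡6), b=19^0·(≡7) mod 19; (6|19)=+1, (7|19)=+1; (−1)^{-1·0·9}·(+1)^0·(+1)^-1 = +1.
v=5: a=5^1·(≡1), b=5^0·(≡1) mod 5; (1|5)=+1, (1|5)=+1; (−1)^{1·0·2}·(+1)^0·(+1)^1 = +1.
v=7: a=7^2·(≡4), b=7^1·(≡2) mod 7; (4|7)=+1, (2|7)=+1; (−1)^{2·1·3}·(+1)^1·(+1)^2 = +1.
v=2: v_2(a)=0, v_2(b)=-4; units ≡ 7, 1 (mod 8); ε·ε+αω+βω = 1·0+0·0+-4·0 ≡ 0  ⇒  (a,b)_2 = +1.
v=3: a=3^-4·(≡2), b=3^-2·(≡2) mod 3; (2|3)=-1, (2|3)=-1; (−1)^{-4·-2·1}·(-1)^-2·(-1)^-4 = +1.
v=41: a=41^2·(≡7), b=41^1·(≡15) mod 41; (7|41)=-1, (15|41)=-1; (−1)^{2·1·20}·(-1)^1·(-1)^2 = -1.
v=31: a=31^2·(≡2), b=31^1·(≡3) mod 31; (2|31)=+1, (3|31)=-1; (−1)^{2·1·15}·(+1)^1·(-1)^2 = +1.
Ram(95, -1272271) = {11, 41}; no ℚ_11-point on the conic.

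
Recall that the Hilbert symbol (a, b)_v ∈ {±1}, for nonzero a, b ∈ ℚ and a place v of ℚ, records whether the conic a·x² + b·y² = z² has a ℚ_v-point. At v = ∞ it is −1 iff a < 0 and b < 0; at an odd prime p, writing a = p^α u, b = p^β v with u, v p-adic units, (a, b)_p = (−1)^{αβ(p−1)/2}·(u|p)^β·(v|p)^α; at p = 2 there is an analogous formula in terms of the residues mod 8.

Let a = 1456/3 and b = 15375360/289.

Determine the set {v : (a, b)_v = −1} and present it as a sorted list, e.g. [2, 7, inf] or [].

Mod squares: a ≡ 273, b ≡ 15015. Check v ∈ {∞, 2, 3, 5, 7, 11, 13, 17}.
v=7: a=7^1·(≡4), b=7^1·(≡3) mod 7; (4|7)=+1, (3|7)=-1; (−1)^{1·1·3}·(+1)^1·(-1)^1 = +1.
v=13: a=13^1·(≡7), b=13^1·(≡2) mod 13; (7|13)=-1, (2|13)=-1; (−1)^{1·1·6}·(-1)^1·(-1)^1 = +1.
v=∞: 273 > 0 and 15015 > 0  ⇒  (a,b)_∞ = +1.
v=17: a=17^0·(≡15), b=17^-2·(≡16) mod 17; (15|17)=+1, (16|17)=+1; (−1)^{0·-2·8}·(+1)^-2·(+1)^0 = +1.
v=11: a=11^0·(≡5), b=11^1·(≡4) mod 11; (5|11)=+1, (4|11)=+1; (−1)^{0·1·5}·(+1)^1·(+1)^0 = +1.
v=2: v_2(a)=4, v_2(b)=10; units ≡ 1, 7 (mod 8); ε·ε+αω+βω = 0·1+4·0+10·0 ≡ 0  ⇒  (a,b)_2 = +1.
v=5: a=5^0·(≡2), b=5^1·(≡3) mod 5; (2|5)=-1, (3|5)=-1; (−1)^{0·1·2}·(-1)^1·(-1)^0 = -1.
v=3: a=3^-1·(≡1), b=3^1·(≡1) mod 3; (1|3)=+1, (1|3)=+1; (−1)^{-1·1·1}·(+1)^1·(+1)^-1 = -1.
Ram(273, 15015) = {3, 5}; no ℚ_3-point on the conic.

[3, 5]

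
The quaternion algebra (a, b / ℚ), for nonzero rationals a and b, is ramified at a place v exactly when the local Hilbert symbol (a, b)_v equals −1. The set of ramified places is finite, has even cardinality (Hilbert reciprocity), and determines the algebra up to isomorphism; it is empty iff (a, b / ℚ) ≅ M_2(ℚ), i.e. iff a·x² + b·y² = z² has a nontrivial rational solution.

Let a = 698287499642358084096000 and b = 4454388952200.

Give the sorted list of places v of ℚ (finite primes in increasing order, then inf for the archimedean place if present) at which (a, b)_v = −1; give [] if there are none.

[2, 5, 11, 31]

Mod squares: a ≡ 108965, b ≡ 418. Check v ∈ {∞, 2, 3, 5, 11, 19, 31, 37}.
v=3: a=3^2·(≡2), b=3^4·(≡1) mod 3; (2|3)=-1, (1|3)=+1; (−1)^{2·4·1}·(-1)^4·(+1)^2 = +1.
v=19: a=19^3·(≡9), b=19^1·(≡8) mod 19; (9|19)=+1, (8|19)=-1; (−1)^{3·1·9}·(+1)^1·(-1)^3 = +1.
v=2: v_2(a)=12, v_2(b)=3; units ≡ 5, 1 (mod 8); ε·ε+αω+βω = 0·0+12·0+3·1 ≡ 1  ⇒  (a,b)_2 = -1.
v=11: a=11^4·(≡8), b=11^1·(≡4) mod 11; (8|11)=-1, (4|11)=+1; (−1)^{4·1·5}·(-1)^1·(+1)^4 = -1.
v=37: a=37^3·(≡20), b=37^2·(≡33) mod 37; (20|37)=-1, (33|37)=+1; (−1)^{3·2·18}·(-1)^2·(+1)^3 = +1.
v=31: a=31^3·(≡12), b=31^2·(≡24) mod 31; (12|31)=-1, (24|31)=-1; (−1)^{3·2·15}·(-1)^2·(-1)^3 = -1.
v=∞: 108965 > 0 and 418 > 0  ⇒  (a,b)_∞ = +1.
v=5: a=5^3·(≡3), b=5^2·(≡3) mod 5; (3|5)=-1, (3|5)=-1; (−1)^{3·2·2}·(-1)^2·(-1)^3 = -1.
Ram(108965, 418) = {2, 5, 11, 31}; no ℚ_2-point on the conic.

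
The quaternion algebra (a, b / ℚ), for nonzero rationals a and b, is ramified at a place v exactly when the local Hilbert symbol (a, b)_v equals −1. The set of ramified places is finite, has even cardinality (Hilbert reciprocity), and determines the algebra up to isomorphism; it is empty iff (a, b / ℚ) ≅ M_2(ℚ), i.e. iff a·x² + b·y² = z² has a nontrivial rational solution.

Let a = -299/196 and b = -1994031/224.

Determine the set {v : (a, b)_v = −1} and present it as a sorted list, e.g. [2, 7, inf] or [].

Mod squares: a ≡ -299, b ≡ -18354. Check v ∈ {∞, 2, 3, 7, 13, 19, 23}.
v=23: a=23^1·(≡20), b=23^1·(≡17) mod 23; (20|23)=-1, (17|23)=-1; (−1)^{1·1·11}·(-1)^1·(-1)^1 = -1.
v=13: a=13^1·(≡3), b=13^2·(≡6) mod 13; (3|13)=+1, (6|13)=-1; (−1)^{1·2·6}·(+1)^2·(-1)^1 = -1.
v=∞: -299 < 0 and -18354 < 0  ⇒  (a,b)_∞ = -1.
v=19: a=19^0·(≡4), b=19^1·(≡3) mod 19; (4|19)=+1, (3|19)=-1; (−1)^{0·1·9}·(+1)^1·(-1)^0 = +1.
v=3: a=3^0·(≡1), b=3^3·(≡2) mod 3; (1|3)=+1, (2|3)=-1; (−1)^{0·3·1}·(+1)^3·(-1)^0 = +1.
v=7: a=7^-2·(≡4), b=7^-1·(≡6) mod 7; (4|7)=+1, (6|7)=-1; (−1)^{-2·-1·3}·(+1)^-1·(-1)^-2 = +1.
v=2: v_2(a)=-2, v_2(b)=-5; units ≡ 5, 7 (mod 8); ε·ε+αω+βω = 0·1+-2·0+-5·1 ≡ 1  ⇒  (a,b)_2 = -1.
|Ram(-299, -18354)| = 4, even; anisotropic at {2, 13, 23, ∞}.

[2, 13, 23, inf]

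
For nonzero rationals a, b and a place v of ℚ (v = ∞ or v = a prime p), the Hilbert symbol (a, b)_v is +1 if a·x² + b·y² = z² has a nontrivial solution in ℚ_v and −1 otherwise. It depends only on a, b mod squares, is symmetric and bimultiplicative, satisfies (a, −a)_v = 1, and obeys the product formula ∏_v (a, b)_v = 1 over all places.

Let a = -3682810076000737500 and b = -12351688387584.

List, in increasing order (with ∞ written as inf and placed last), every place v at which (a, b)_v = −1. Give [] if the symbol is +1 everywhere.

[7, inf]

(a, b) ≡ (-455, -51) mod (ℚ^×)²; places V = {2, 3, 5, 7, 13, 17, ∞}.
(a,b)_13: α=9, u≡12; β=6, v≡9 (mod 13); (12|13)=+1, (9|13)=+1; sign (−1)^0·+1^6·+1^9 = +1.
(a,b)_2: α=2, β=10; u≡1, v≡5 (mod 8); ε(u)ε(v)=0·0, αω(v)=2·1, βω(u)=10·0; sum ≡ 0  ⇒  +1.
(a,b)_3: α=4, u≡1; β=1, v≡1 (mod 3); (1|3)=+1, (1|3)=+1; sign (−1)^0·+1^1·+1^4 = +1.
(a,b)_17: α=0, u≡15; β=1, v≡10 (mod 17); (15|17)=+1, (10|17)=-1; sign (−1)^0·+1^1·-1^0 = +1.
(a,b)_∞: sgn(-455)=−, sgn(-51)=−, so -1.
(a,b)_7: α=3, u≡6; β=2, v≡3 (mod 7); (6|7)=-1, (3|7)=-1; sign (−1)^0·-1^2·-1^3 = -1.
(a,b)_5: α=5, u≡4; β=0, v≡1 (mod 5); (4|5)=+1, (1|5)=+1; sign (−1)^0·+1^0·+1^5 = +1.
Ram(-455, -51) = {7, ∞}; no ℚ_7-point on the conic.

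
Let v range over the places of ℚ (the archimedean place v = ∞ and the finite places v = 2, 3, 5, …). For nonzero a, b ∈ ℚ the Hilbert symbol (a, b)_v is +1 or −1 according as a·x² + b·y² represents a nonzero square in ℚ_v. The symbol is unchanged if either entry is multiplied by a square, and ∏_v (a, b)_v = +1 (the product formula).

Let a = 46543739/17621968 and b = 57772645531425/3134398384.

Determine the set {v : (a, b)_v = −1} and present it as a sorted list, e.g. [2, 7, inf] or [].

(a, b) ≡ (1463, 627) mod (ℚ^×)²; places V = {2, 3, 5, 7, 11, 13, 17, 19, ∞}.
(a,b)_5: α=0, u≡3; β=2, v≡3 (mod 5); (3|5)=-1, (3|5)=-1; sign (−1)^0·-1^2·-1^0 = +1.
(a,b)_∞: sgn(1463)=+, sgn(627)=+, so +1.
(a,b)_13: α=-2, u≡5; β=-4, v≡10 (mod 13); (5|13)=-1, (10|13)=+1; sign (−1)^0·-1^-4·+1^-2 = +1.
(a,b)_3: α=0, u≡2; β=15, v≡2 (mod 3); (2|3)=-1, (2|3)=-1; sign (−1)^0·-1^15·-1^0 = -1.
(a,b)_17: α=2, u≡13; β=0, v≡8 (mod 17); (13|17)=+1, (8|17)=+1; sign (−1)^0·+1^0·+1^2 = +1.
(a,b)_11: α=5, u≡3; β=5, v≡2 (mod 11); (3|11)=+1, (2|11)=-1; sign (−1)^1·+1^5·-1^5 = +1.
(a,b)_2: α=-4, β=-4; u≡7, v≡3 (mod 8); ε(u)ε(v)=1·1, αω(v)=-4·1, βω(u)=-4·0; sum ≡ 1  ⇒  -1.
(a,b)_7: α=-3, u≡6; β=0, v≡4 (mod 7); (6|7)=-1, (4|7)=+1; sign (−1)^0·-1^0·+1^-3 = +1.
(a,b)_19: α=-1, u≡11; β=-3, v≡15 (mod 19); (11|19)=+1, (15|19)=-1; sign (−1)^1·+1^-3·-1^-1 = +1.
Ram(1463, 627) = {2, 3}; no ℚ_2-point on the conic.

[2, 3]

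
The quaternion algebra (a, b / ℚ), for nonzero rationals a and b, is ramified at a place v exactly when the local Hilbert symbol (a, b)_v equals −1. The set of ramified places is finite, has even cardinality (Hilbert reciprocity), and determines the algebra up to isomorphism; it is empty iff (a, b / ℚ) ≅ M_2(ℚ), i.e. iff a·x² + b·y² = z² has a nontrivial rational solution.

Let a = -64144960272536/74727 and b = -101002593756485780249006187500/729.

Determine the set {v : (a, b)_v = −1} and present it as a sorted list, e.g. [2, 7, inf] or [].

[2, 17, 23, inf]

(a, b) ≡ (-149064058, -2404259) mod (ℚ^×)²; places V = {2, 3, 5, 11, 13, 17, 19, 23, 31, 43, ∞}.
(a,b)_3: α=-2, u≡2; β=-6, v≡1 (mod 3); (2|3)=-1, (1|3)=+1; sign (−1)^0·-1^-6·+1^-2 = +1.
(a,b)_2: α=3, β=2; u≡3, v≡5 (mod 8); ε(u)ε(v)=1·0, αω(v)=3·1, βω(u)=2·1; sum ≡ 1  ⇒  -1.
(a,b)_43: α=1, u≡6; β=3, v≡34 (mod 43); (6|43)=+1, (34|43)=-1; sign (−1)^1·+1^3·-1^1 = +1.
(a,b)_17: α=1, u≡6; β=3, v≡1 (mod 17); (6|17)=-1, (1|17)=+1; sign (−1)^0·-1^3·+1^1 = -1.
(a,b)_∞: sgn(-149064058)=−, sgn(-2404259)=−, so -1.
(a,b)_5: α=0, u≡2; β=6, v≡1 (mod 5); (2|5)=-1, (1|5)=+1; sign (−1)^0·-1^6·+1^0 = +1.
(a,b)_23: α=-1, u≡3; β=3, v≡3 (mod 23); (3|23)=+1, (3|23)=+1; sign (−1)^1·+1^3·+1^-1 = -1.
(a,b)_13: α=3, u≡6; β=3, v≡2 (mod 13); (6|13)=-1, (2|13)=-1; sign (−1)^0·-1^3·-1^3 = +1.
(a,b)_11: α=5, u≡6; β=5, v≡1 (mod 11); (6|11)=-1, (1|11)=+1; sign (−1)^1·-1^5·+1^5 = +1.
(a,b)_31: α=1, u≡10; β=2, v≡19 (mod 31); (10|31)=+1, (19|31)=+1; sign (−1)^0·+1^2·+1^1 = +1.
(a,b)_19: α=-2, u≡17; β=0, v≡4 (mod 19); (17|19)=+1, (4|19)=+1; sign (−1)^0·+1^0·+1^-2 = +1.
|Ram(-149064058, -2404259)| = 4, even; anisotropic at {2, 17, 23, ∞}.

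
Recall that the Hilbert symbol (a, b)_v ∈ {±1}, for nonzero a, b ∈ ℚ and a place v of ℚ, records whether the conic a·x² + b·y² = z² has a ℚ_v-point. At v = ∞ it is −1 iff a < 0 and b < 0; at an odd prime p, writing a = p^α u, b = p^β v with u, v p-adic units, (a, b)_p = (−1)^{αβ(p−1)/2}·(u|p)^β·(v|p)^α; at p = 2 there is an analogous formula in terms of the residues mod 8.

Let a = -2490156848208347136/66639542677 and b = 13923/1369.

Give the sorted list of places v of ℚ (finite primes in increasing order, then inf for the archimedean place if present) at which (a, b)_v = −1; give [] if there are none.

Mod squares: a ≡ -25013443, b ≡ 1547. Check v ∈ {∞, 2, 3, 7, 13, 17, 19, 23, 31, 37}.
v=37: a=37^-5·(≡4), b=37^-2·(≡11) mod 37; (4|37)=+1, (11|37)=+1; (−1)^{-5·-2·18}·(+1)^-2·(+1)^-5 = +1.
v=17: a=17^3·(≡12), b=17^1·(≡6) mod 17; (12|17)=-1, (6|17)=-1; (−1)^{3·1·8}·(-1)^1·(-1)^3 = +1.
v=3: a=3^4·(≡2), b=3^2·(≡2) mod 3; (2|3)=-1, (2|3)=-1; (−1)^{4·2·1}·(-1)^2·(-1)^4 = +1.
v=7: a=7^5·(≡4), b=7^1·(≡2) mod 7; (4|7)=+1, (2|7)=+1; (−1)^{5·1·3}·(+1)^1·(+1)^5 = -1.
v=13: a=13^1·(≡2), b=13^1·(≡11) mod 13; (2|13)=-1, (11|13)=-1; (−1)^{1·1·6}·(-1)^1·(-1)^1 = +1.
v=19: a=19^1·(≡12), b=19^0·(≡15) mod 19; (12|19)=-1, (15|19)=-1; (−1)^{1·0·9}·(-1)^0·(-1)^1 = -1.
v=2: v_2(a)=16, v_2(b)=0; units ≡ 5, 3 (mod 8); ε·ε+αω+βω = 0·1+16·1+0·1 ≡ 0  ⇒  (a,b)_2 = +1.
v=∞: -25013443 < 0 and 1547 > 0  ⇒  (a,b)_∞ = +1.
v=31: a=31^-2·(≡3), b=31^0·(≡7) mod 31; (3|31)=-1, (7|31)=+1; (−1)^{-2·0·15}·(-1)^0·(+1)^-2 = +1.
v=23: a=23^1·(≡10), b=23^0·(≡16) mod 23; (10|23)=-1, (16|23)=+1; (−1)^{1·0·11}·(-1)^0·(+1)^1 = +1.
|Ram(-25013443, 1547)| = 2, even; anisotropic at {7, 19}.

[7, 19]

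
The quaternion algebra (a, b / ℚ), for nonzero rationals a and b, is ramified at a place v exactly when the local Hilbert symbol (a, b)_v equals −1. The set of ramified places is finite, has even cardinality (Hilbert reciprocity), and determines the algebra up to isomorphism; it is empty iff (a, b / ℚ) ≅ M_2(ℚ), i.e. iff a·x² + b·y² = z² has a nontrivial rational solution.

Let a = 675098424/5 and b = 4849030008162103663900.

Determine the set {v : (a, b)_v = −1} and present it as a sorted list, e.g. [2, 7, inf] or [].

[2, 7, 11, 17]

Mod squares: a ≡ 93763670, b ≡ 551551. Check v ∈ {∞, 2, 3, 5, 7, 11, 13, 17, 19, 29}.
v=3: a=3^2·(≡2), b=3^0·(≡1) mod 3; (2|3)=-1, (1|3)=+1; (−1)^{2·0·1}·(-1)^0·(+1)^2 = +1.
v=17: a=17^1·(≡16), b=17^2·(≡14) mod 17; (16|17)=+1, (14|17)=-1; (−1)^{1·2·8}·(+1)^2·(-1)^1 = -1.
v=7: a=7^1·(≡4), b=7^3·(≡4) mod 7; (4|7)=+1, (4|7)=+1; (−1)^{1·3·3}·(+1)^3·(+1)^1 = -1.
v=29: a=29^1·(≡23), b=29^3·(≡1) mod 29; (23|29)=+1, (1|29)=+1; (−1)^{1·3·14}·(+1)^3·(+1)^1 = +1.
v=∞: 93763670 > 0 and 551551 > 0  ⇒  (a,b)_∞ = +1.
v=13: a=13^1·(≡11), b=13^3·(≡5) mod 13; (11|13)=-1, (5|13)=-1; (−1)^{1·3·6}·(-1)^3·(-1)^1 = +1.
v=5: a=5^-1·(≡4), b=5^2·(≡1) mod 5; (4|5)=+1, (1|5)=+1; (−1)^{-1·2·2}·(+1)^2·(+1)^-1 = +1.
v=11: a=11^1·(≡4), b=11^3·(≡4) mod 11; (4|11)=+1, (4|11)=+1; (−1)^{1·3·5}·(+1)^3·(+1)^1 = -1.
v=2: v_2(a)=3, v_2(b)=2; units ≡ 3, 7 (mod 8); ε·ε+αω+βω = 1·1+3·0+2·1 ≡ 1  ⇒  (a,b)_2 = -1.
v=19: a=19^1·(≡18), b=19^3·(≡11) mod 19; (18|19)=-1, (11|19)=+1; (−1)^{1·3·9}·(-1)^3·(+1)^1 = +1.
|Ram(93763670, 551551)| = 4, even; anisotropic at {2, 7, 11, 17}.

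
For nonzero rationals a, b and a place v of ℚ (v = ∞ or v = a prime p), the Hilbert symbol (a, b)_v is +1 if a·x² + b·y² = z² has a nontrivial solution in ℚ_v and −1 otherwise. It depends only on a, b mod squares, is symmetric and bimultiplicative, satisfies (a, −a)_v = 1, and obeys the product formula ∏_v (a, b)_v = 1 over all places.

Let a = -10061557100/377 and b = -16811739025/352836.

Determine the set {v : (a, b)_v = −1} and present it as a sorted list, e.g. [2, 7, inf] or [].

(a, b) ≡ (-275587, -1271209) mod (ℚ^×)²; places V = {2, 3, 5, 7, 11, 13, 17, 23, 29, 37, 43, 47, 53, ∞}.
(a,b)_43: α=1, u≡4; β=1, v≡24 (mod 43); (4|43)=+1, (24|43)=+1; sign (−1)^1·+1^1·+1^1 = -1.
(a,b)_3: α=0, u≡2; β=-6, v≡2 (mod 3); (2|3)=-1, (2|3)=-1; sign (−1)^0·-1^-6·-1^0 = +1.
(a,b)_11: α=0, u≡7; β=-2, v≡7 (mod 11); (7|11)=-1, (7|11)=-1; sign (−1)^0·-1^-2·-1^0 = +1.
(a,b)_53: α=2, u≡44; β=0, v≡42 (mod 53); (44|53)=+1, (42|53)=+1; sign (−1)^0·+1^0·+1^2 = +1.
(a,b)_23: α=0, u≡17; β=2, v≡3 (mod 23); (17|23)=-1, (3|23)=+1; sign (−1)^0·-1^2·+1^0 = +1.
(a,b)_29: α=-1, u≡16; β=0, v≡24 (mod 29); (16|29)=+1, (24|29)=+1; sign (−1)^0·+1^0·+1^-1 = +1.
(a,b)_2: α=2, β=-2; u≡5, v≡7 (mod 8); ε(u)ε(v)=0·1, αω(v)=2·0, βω(u)=-2·1; sum ≡ 0  ⇒  +1.
(a,b)_37: α=0, u≡7; β=1, v≡27 (mod 37); (7|37)=+1, (27|37)=+1; sign (−1)^0·+1^1·+1^0 = +1.
(a,b)_47: α=0, u≡1; β=1, v≡24 (mod 47); (1|47)=+1, (24|47)=+1; sign (−1)^0·+1^1·+1^0 = +1.
(a,b)_13: α=-1, u≡1; β=0, v≡12 (mod 13); (1|13)=+1, (12|13)=+1; sign (−1)^0·+1^0·+1^-1 = +1.
(a,b)_7: α=2, u≡5; β=0, v≡3 (mod 7); (5|7)=-1, (3|7)=-1; sign (−1)^0·-1^0·-1^2 = +1.
(a,b)_∞: sgn(-275587)=−, sgn(-1271209)=−, so -1.
(a,b)_17: α=1, u≡3; β=1, v≡11 (mod 17); (3|17)=-1, (11|17)=-1; sign (−1)^0·-1^1·-1^1 = +1.
(a,b)_5: α=2, u≡3; β=2, v≡4 (mod 5); (3|5)=-1, (4|5)=+1; sign (−1)^0·-1^2·+1^2 = +1.
Ram(-275587, -1271209) = {43, ∞}; no ℚ_43-point on the conic.

[43, inf]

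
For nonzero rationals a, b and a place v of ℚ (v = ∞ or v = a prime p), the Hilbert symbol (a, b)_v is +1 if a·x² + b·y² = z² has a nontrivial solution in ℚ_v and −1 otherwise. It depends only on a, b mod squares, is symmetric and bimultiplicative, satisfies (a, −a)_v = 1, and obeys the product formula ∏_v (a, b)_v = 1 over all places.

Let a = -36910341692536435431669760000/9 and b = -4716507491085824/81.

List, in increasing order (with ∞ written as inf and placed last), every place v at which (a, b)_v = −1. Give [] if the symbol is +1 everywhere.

[2, 23, 47, inf]

Mod squares: a ≡ -34891, b ≡ -15134. Check v ∈ {∞, 2, 3, 5, 7, 23, 37, 41, 47}.
v=7: a=7^4·(≡4), b=7^1·(≡2) mod 7; (4|7)=+1, (2|7)=+1; (−1)^{4·1·3}·(+1)^1·(+1)^4 = +1.
v=23: a=23^3·(≡6), b=23^3·(≡8) mod 23; (6|23)=+1, (8|23)=+1; (−1)^{3·3·11}·(+1)^3·(+1)^3 = -1.
v=5: a=5^4·(≡1), b=5^0·(≡1) mod 5; (1|5)=+1, (1|5)=+1; (−1)^{4·0·2}·(+1)^0·(+1)^4 = +1.
v=37: a=37^3·(≡23), b=37^2·(≡12) mod 37; (23|37)=-1, (12|37)=+1; (−1)^{3·2·18}·(-1)^2·(+1)^3 = +1.
v=2: v_2(a)=18, v_2(b)=9; units ≡ 5, 1 (mod 8); ε·ε+αω+βω = 0·0+18·0+9·1 ≡ 1  ⇒  (a,b)_2 = -1.
v=41: a=41^3·(≡31), b=41^2·(≡39) mod 41; (31|41)=+1, (39|41)=+1; (−1)^{3·2·20}·(+1)^2·(+1)^3 = +1.
v=47: a=47^2·(≡33), b=47^1·(≡4) mod 47; (33|47)=-1, (4|47)=+1; (−1)^{2·1·23}·(-1)^1·(+1)^2 = -1.
v=∞: -34891 < 0 and -15134 < 0  ⇒  (a,b)_∞ = -1.
v=3: a=3^-2·(≡2), b=3^-4·(≡1) mod 3; (2|3)=-1, (1|3)=+1; (−1)^{-2·-4·1}·(-1)^-4·(+1)^-2 = +1.
(-34891, -15134 / ℚ) ramifies at {2, 23, 47, ∞}: a division algebra.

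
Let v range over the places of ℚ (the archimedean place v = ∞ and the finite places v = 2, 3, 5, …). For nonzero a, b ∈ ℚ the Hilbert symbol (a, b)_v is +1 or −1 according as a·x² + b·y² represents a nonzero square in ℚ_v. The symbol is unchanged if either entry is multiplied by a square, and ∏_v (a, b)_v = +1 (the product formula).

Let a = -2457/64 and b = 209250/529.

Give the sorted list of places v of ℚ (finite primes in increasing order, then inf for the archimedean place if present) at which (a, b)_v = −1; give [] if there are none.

Mod squares: a ≡ -273, b ≡ 930. Check v ∈ {∞, 2, 3, 5, 7, 13, 23, 31}.
v=7: a=7^1·(≡6), b=7^0·(≡5) mod 7; (6|7)=-1, (5|7)=-1; (−1)^{1·0·3}·(-1)^0·(-1)^1 = -1.
v=5: a=5^0·(≡2), b=5^3·(≡1) mod 5; (2|5)=-1, (1|5)=+1; (−1)^{0·3·2}·(-1)^3·(+1)^0 = -1.
v=∞: -273 < 0 and 930 > 0  ⇒  (a,b)_∞ = +1.
v=23: a=23^0·(≡13), b=23^-2·(≡19) mod 23; (13|23)=+1, (19|23)=-1; (−1)^{0·-2·11}·(+1)^-2·(-1)^0 = +1.
v=3: a=3^3·(≡2), b=3^3·(≡1) mod 3; (2|3)=-1, (1|3)=+1; (−1)^{3·3·1}·(-1)^3·(+1)^3 = +1.
v=31: a=31^0·(≡27), b=31^1·(≡27) mod 31; (27|31)=-1, (27|31)=-1; (−1)^{0·1·15}·(-1)^1·(-1)^0 = -1.
v=13: a=13^1·(≡7), b=13^0·(≡6) mod 13; (7|13)=-1, (6|13)=-1; (−1)^{1·0·6}·(-1)^0·(-1)^1 = -1.
v=2: v_2(a)=-6, v_2(b)=1; units ≡ 7, 1 (mod 8); ε·ε+αω+βω = 1·0+-6·0+1·0 ≡ 0  ⇒  (a,b)_2 = +1.
Ram(-273, 930) = {5, 7, 13, 31}; no ℚ_5-point on the conic.

[5, 7, 13, 31]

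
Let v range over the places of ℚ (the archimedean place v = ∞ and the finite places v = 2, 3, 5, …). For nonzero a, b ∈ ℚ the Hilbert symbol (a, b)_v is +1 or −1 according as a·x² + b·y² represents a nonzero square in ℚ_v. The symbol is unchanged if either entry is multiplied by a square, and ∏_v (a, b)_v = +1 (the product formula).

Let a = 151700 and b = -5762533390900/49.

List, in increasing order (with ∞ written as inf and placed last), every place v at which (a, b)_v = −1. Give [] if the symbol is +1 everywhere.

[31, 37]

(a, b) ≡ (1517, -283309) mod (ℚ^×)²; places V = {2, 5, 7, 11, 13, 19, 31, 37, 41, ∞}.
(a,b)_41: α=1, u≡10; β=2, v≡16 (mod 41); (10|41)=+1, (16|41)=+1; sign (−1)^0·+1^2·+1^1 = +1.
(a,b)_11: α=0, u≡10; β=2, v≡6 (mod 11); (10|11)=-1, (6|11)=-1; sign (−1)^0·-1^2·-1^0 = +1.
(a,b)_2: α=2, β=2; u≡5, v≡3 (mod 8); ε(u)ε(v)=0·1, αω(v)=2·1, βω(u)=2·1; sum ≡ 0  ⇒  +1.
(a,b)_13: α=0, u≡3; β=1, v≡6 (mod 13); (3|13)=+1, (6|13)=-1; sign (−1)^0·+1^1·-1^0 = +1.
(a,b)_37: α=1, u≡30; β=1, v≡15 (mod 37); (30|37)=+1, (15|37)=-1; sign (−1)^0·+1^1·-1^1 = -1.
(a,b)_∞: sgn(1517)=+, sgn(-283309)=−, so +1.
(a,b)_7: α=0, u≡3; β=-2, v≡1 (mod 7); (3|7)=-1, (1|7)=+1; sign (−1)^0·-1^-2·+1^0 = +1.
(a,b)_31: α=0, u≡17; β=1, v≡13 (mod 31); (17|31)=-1, (13|31)=-1; sign (−1)^0·-1^1·-1^0 = -1.
(a,b)_19: α=0, u≡4; β=1, v≡4 (mod 19); (4|19)=+1, (4|19)=+1; sign (−1)^0·+1^1·+1^0 = +1.
(a,b)_5: α=2, u≡3; β=2, v≡1 (mod 5); (3|5)=-1, (1|5)=+1; sign (−1)^0·-1^2·+1^2 = +1.
|Ram(1517, -283309)| = 2, even; anisotropic at {31, 37}.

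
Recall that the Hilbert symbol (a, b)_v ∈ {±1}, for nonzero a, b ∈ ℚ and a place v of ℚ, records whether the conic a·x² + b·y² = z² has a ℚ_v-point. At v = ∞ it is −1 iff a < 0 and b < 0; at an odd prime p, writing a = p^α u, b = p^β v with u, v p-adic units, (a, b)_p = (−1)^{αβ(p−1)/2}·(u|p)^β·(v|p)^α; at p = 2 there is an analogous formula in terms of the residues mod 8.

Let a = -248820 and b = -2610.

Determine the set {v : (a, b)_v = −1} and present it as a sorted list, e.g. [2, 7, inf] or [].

[5, 11, 29, inf]

(a, b) ≡ (-62205, -290) mod (ℚ^×)²; places V = {2, 3, 5, 11, 13, 29, ∞}.
(a,b)_29: α=1, u≡4; β=1, v≡26 (mod 29); (4|29)=+1, (26|29)=-1; sign (−1)^0·+1^1·-1^1 = -1.
(a,b)_11: α=1, u≡7; β=0, v≡8 (mod 11); (7|11)=-1, (8|11)=-1; sign (−1)^0·-1^0·-1^1 = -1.
(a,b)_13: α=1, u≡9; β=0, v≡3 (mod 13); (9|13)=+1, (3|13)=+1; sign (−1)^0·+1^0·+1^1 = +1.
(a,b)_∞: sgn(-62205)=−, sgn(-290)=−, so -1.
(a,b)_5: α=1, u≡1; β=1, v≡3 (mod 5); (1|5)=+1, (3|5)=-1; sign (−1)^0·+1^1·-1^1 = -1.
(a,b)_2: α=2, β=1; u≡3, v≡7 (mod 8); ε(u)ε(v)=1·1, αω(v)=2·0, βω(u)=1·1; sum ≡ 0  ⇒  +1.
(a,b)_3: α=1, u≡1; β=2, v≡1 (mod 3); (1|3)=+1, (1|3)=+1; sign (−1)^0·+1^2·+1^1 = +1.
Ram(-62205, -290) = {5, 11, 29, ∞}; no ℚ_5-point on the conic.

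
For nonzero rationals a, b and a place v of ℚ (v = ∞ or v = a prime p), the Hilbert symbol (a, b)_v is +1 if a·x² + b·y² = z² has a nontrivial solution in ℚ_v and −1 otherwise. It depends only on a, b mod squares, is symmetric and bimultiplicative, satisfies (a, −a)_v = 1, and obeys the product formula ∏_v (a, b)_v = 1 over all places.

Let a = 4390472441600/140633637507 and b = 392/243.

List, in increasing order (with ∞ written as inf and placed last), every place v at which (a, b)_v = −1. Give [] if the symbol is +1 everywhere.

Mod squares: a ≡ 357, b ≡ 6. Check v ∈ {∞, 2, 3, 5, 7, 11, 17}.
v=11: a=11^-2·(≡9), b=11^0·(≡7) mod 11; (9|11)=+1, (7|11)=-1; (−1)^{-2·0·5}·(+1)^0·(-1)^-2 = +1.
v=7: a=7^9·(≡1), b=7^2·(≡3) mod 7; (1|7)=+1, (3|7)=-1; (−1)^{9·2·3}·(+1)^2·(-1)^9 = -1.
v=2: v_2(a)=8, v_2(b)=3; units ≡ 5, 3 (mod 8); ε·ε+αω+βω = 0·1+8·1+3·1 ≡ 1  ⇒  (a,b)_2 = -1.
v=3: a=3^-19·(≡2), b=3^-5·(≡2) mod 3; (2|3)=-1, (2|3)=-1; (−1)^{-19·-5·1}·(-1)^-5·(-1)^-19 = -1.
v=17: a=17^1·(≡4), b=17^0·(≡7) mod 17; (4|17)=+1, (7|17)=-1; (−1)^{1·0·8}·(+1)^0·(-1)^1 = -1.
v=5: a=5^2·(≡2), b=5^0·(≡4) mod 5; (2|5)=-1, (4|5)=+1; (−1)^{2·0·2}·(-1)^0·(+1)^2 = +1.
v=∞: 357 > 0 and 6 > 0  ⇒  (a,b)_∞ = +1.
Ram(357, 6) = {2, 3, 7, 17}; no ℚ_2-point on the conic.

[2, 3, 7, 17]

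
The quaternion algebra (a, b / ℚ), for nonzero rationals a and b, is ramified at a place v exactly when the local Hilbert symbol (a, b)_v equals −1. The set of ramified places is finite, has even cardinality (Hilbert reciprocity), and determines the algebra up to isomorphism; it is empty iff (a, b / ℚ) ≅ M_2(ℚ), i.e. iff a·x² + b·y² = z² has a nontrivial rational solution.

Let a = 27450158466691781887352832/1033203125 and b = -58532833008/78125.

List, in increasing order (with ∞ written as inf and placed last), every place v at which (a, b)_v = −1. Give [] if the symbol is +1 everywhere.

(a, b) ≡ (11310, -3315) mod (ℚ^×)²; places V = {2, 3, 5, 7, 13, 17, 23, 29, ∞}.
(a,b)_3: α=7, u≡2; β=9, v≡2 (mod 3); (2|3)=-1, (2|3)=-1; sign (−1)^1·-1^9·-1^7 = -1.
(a,b)_23: α=-2, u≡19; β=0, v≡19 (mod 23); (19|23)=-1, (19|23)=-1; sign (−1)^0·-1^0·-1^-2 = +1.
(a,b)_2: α=13, β=4; u≡7, v≡5 (mod 8); ε(u)ε(v)=1·0, αω(v)=13·1, βω(u)=4·0; sum ≡ 1  ⇒  -1.
(a,b)_17: α=2, u≡3; β=1, v≡13 (mod 17); (3|17)=-1, (13|17)=+1; sign (−1)^0·-1^1·+1^2 = -1.
(a,b)_5: α=-9, u≡3; β=-7, v≡2 (mod 5); (3|5)=-1, (2|5)=-1; sign (−1)^0·-1^-7·-1^-9 = +1.
(a,b)_∞: sgn(11310)=+, sgn(-3315)=−, so +1.
(a,b)_29: α=5, u≡6; β=2, v≡16 (mod 29); (6|29)=+1, (16|29)=+1; sign (−1)^0·+1^2·+1^5 = +1.
(a,b)_13: α=3, u≡12; β=1, v≡6 (mod 13); (12|13)=+1, (6|13)=-1; sign (−1)^0·+1^1·-1^3 = -1.
(a,b)_7: α=6, u≡3; β=0, v≡3 (mod 7); (3|7)=-1, (3|7)=-1; sign (−1)^0·-1^0·-1^6 = +1.
|Ram(11310, -3315)| = 4, even; anisotropic at {2, 3, 13, 17}.

[2, 3, 13, 17]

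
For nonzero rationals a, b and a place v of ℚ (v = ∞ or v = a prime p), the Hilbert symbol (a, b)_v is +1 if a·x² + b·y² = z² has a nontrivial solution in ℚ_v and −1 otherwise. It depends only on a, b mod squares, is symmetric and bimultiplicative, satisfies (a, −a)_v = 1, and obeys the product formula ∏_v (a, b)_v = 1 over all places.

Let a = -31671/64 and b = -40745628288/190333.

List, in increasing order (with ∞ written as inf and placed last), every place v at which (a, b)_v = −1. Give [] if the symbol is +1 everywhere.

[19, inf]

(a, b) ≡ (-391, -193154) mod (ℚ^×)²; places V = {2, 3, 11, 13, 17, 19, 23, ∞}.
(a,b)_11: α=0, u≡1; β=-4, v≡10 (mod 11); (1|11)=+1, (10|11)=-1; sign (−1)^0·+1^-4·-1^0 = +1.
(a,b)_∞: sgn(-391)=−, sgn(-193154)=−, so -1.
(a,b)_3: α=4, u≡2; β=4, v≡1 (mod 3); (2|3)=-1, (1|3)=+1; sign (−1)^0·-1^4·+1^4 = +1.
(a,b)_2: α=-6, β=7; u≡1, v≡7 (mod 8); ε(u)ε(v)=0·1, αω(v)=-6·0, βω(u)=7·0; sum ≡ 0  ⇒  +1.
(a,b)_23: α=1, u≡4; β=3, v≡15 (mod 23); (4|23)=+1, (15|23)=-1; sign (−1)^1·+1^3·-1^1 = +1.
(a,b)_13: α=0, u≡3; β=-1, v≡4 (mod 13); (3|13)=+1, (4|13)=+1; sign (−1)^0·+1^-1·+1^0 = +1.
(a,b)_19: α=0, u≡3; β=1, v≡3 (mod 19); (3|19)=-1, (3|19)=-1; sign (−1)^0·-1^1·-1^0 = -1.
(a,b)_17: α=1, u≡11; β=1, v≡14 (mod 17); (11|17)=-1, (14|17)=-1; sign (−1)^0·-1^1·-1^1 = +1.
Ram(-391, -193154) = {19, ∞}; no ℚ_19-point on the conic.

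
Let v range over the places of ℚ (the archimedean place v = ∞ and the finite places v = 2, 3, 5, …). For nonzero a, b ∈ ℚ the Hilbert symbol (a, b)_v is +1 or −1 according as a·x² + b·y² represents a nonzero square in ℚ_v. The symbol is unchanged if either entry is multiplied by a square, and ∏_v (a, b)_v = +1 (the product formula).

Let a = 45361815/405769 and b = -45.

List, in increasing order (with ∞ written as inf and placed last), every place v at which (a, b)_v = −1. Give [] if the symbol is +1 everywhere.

[2, 5]

Mod squares: a ≡ 15, b ≡ -5. Check v ∈ {∞, 2, 3, 5, 7, 13, 37, 47}.
v=3: a=3^1·(≡2), b=3^2·(≡1) mod 3; (2|3)=-1, (1|3)=+1; (−1)^{1·2·1}·(-1)^2·(+1)^1 = +1.
v=5: a=5^1·(≡2), b=5^1·(≡1) mod 5; (2|5)=-1, (1|5)=+1; (−1)^{1·1·2}·(-1)^1·(+1)^1 = -1.
v=2: v_2(a)=0, v_2(b)=0; units ≡ 7, 3 (mod 8); ε·ε+αω+βω = 1·1+0·1+0·0 ≡ 1  ⇒  (a,b)_2 = -1.
v=47: a=47^2·(≡5), b=47^0·(≡2) mod 47; (5|47)=-1, (2|47)=+1; (−1)^{2·0·23}·(-1)^0·(+1)^2 = +1.
v=37: a=37^2·(≡35), b=37^0·(≡29) mod 37; (35|37)=-1, (29|37)=-1; (−1)^{2·0·18}·(-1)^0·(-1)^2 = +1.
v=13: a=13^-2·(≡2), b=13^0·(≡7) mod 13; (2|13)=-1, (7|13)=-1; (−1)^{-2·0·6}·(-1)^0·(-1)^-2 = +1.
v=∞: 15 > 0 and -5 < 0  ⇒  (a,b)_∞ = +1.
v=7: a=7^-4·(≡2), b=7^0·(≡4) mod 7; (2|7)=+1, (4|7)=+1; (−1)^{-4·0·3}·(+1)^0·(+1)^-4 = +1.
Ram(15, -5) = {2, 5}; no ℚ_2-point on the conic.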